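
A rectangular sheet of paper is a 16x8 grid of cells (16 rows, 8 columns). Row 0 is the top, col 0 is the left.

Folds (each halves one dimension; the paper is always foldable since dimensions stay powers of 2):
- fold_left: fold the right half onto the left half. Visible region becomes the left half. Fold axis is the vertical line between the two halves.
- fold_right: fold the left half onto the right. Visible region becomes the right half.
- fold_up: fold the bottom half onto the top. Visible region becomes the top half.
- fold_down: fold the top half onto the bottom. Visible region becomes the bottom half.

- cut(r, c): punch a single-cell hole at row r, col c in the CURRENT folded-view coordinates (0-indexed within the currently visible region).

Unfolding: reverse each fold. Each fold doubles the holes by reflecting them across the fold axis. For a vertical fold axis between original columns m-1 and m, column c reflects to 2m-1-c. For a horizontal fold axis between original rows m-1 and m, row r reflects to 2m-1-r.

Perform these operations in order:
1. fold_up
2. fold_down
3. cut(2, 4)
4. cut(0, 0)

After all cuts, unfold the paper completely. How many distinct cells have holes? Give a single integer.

Op 1 fold_up: fold axis h@8; visible region now rows[0,8) x cols[0,8) = 8x8
Op 2 fold_down: fold axis h@4; visible region now rows[4,8) x cols[0,8) = 4x8
Op 3 cut(2, 4): punch at orig (6,4); cuts so far [(6, 4)]; region rows[4,8) x cols[0,8) = 4x8
Op 4 cut(0, 0): punch at orig (4,0); cuts so far [(4, 0), (6, 4)]; region rows[4,8) x cols[0,8) = 4x8
Unfold 1 (reflect across h@4): 4 holes -> [(1, 4), (3, 0), (4, 0), (6, 4)]
Unfold 2 (reflect across h@8): 8 holes -> [(1, 4), (3, 0), (4, 0), (6, 4), (9, 4), (11, 0), (12, 0), (14, 4)]

Answer: 8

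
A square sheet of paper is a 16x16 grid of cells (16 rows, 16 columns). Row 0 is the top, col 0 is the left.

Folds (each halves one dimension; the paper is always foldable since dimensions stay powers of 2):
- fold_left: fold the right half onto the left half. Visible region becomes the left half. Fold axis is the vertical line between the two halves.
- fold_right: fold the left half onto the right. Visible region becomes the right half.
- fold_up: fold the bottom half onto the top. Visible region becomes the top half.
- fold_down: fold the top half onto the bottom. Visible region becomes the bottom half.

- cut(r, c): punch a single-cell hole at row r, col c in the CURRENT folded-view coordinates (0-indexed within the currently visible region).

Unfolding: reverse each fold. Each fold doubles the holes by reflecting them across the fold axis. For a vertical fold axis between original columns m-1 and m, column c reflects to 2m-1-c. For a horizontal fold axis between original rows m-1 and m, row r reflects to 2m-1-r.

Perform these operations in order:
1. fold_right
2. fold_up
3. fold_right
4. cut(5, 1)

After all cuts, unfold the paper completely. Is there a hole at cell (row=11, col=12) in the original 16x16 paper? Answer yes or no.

Op 1 fold_right: fold axis v@8; visible region now rows[0,16) x cols[8,16) = 16x8
Op 2 fold_up: fold axis h@8; visible region now rows[0,8) x cols[8,16) = 8x8
Op 3 fold_right: fold axis v@12; visible region now rows[0,8) x cols[12,16) = 8x4
Op 4 cut(5, 1): punch at orig (5,13); cuts so far [(5, 13)]; region rows[0,8) x cols[12,16) = 8x4
Unfold 1 (reflect across v@12): 2 holes -> [(5, 10), (5, 13)]
Unfold 2 (reflect across h@8): 4 holes -> [(5, 10), (5, 13), (10, 10), (10, 13)]
Unfold 3 (reflect across v@8): 8 holes -> [(5, 2), (5, 5), (5, 10), (5, 13), (10, 2), (10, 5), (10, 10), (10, 13)]
Holes: [(5, 2), (5, 5), (5, 10), (5, 13), (10, 2), (10, 5), (10, 10), (10, 13)]

Answer: no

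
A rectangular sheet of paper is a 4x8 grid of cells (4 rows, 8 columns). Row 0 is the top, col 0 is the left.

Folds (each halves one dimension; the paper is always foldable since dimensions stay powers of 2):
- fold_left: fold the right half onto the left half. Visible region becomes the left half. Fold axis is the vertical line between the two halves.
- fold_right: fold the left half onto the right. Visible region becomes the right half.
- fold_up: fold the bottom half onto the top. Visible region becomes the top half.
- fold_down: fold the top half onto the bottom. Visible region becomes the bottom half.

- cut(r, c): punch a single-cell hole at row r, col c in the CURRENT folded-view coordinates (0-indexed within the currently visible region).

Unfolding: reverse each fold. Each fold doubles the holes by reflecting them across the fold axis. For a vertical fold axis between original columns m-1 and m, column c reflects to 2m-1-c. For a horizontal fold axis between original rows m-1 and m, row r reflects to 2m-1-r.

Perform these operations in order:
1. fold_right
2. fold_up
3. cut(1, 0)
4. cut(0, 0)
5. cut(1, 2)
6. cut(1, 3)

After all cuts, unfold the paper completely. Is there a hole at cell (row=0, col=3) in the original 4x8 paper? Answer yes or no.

Answer: yes

Derivation:
Op 1 fold_right: fold axis v@4; visible region now rows[0,4) x cols[4,8) = 4x4
Op 2 fold_up: fold axis h@2; visible region now rows[0,2) x cols[4,8) = 2x4
Op 3 cut(1, 0): punch at orig (1,4); cuts so far [(1, 4)]; region rows[0,2) x cols[4,8) = 2x4
Op 4 cut(0, 0): punch at orig (0,4); cuts so far [(0, 4), (1, 4)]; region rows[0,2) x cols[4,8) = 2x4
Op 5 cut(1, 2): punch at orig (1,6); cuts so far [(0, 4), (1, 4), (1, 6)]; region rows[0,2) x cols[4,8) = 2x4
Op 6 cut(1, 3): punch at orig (1,7); cuts so far [(0, 4), (1, 4), (1, 6), (1, 7)]; region rows[0,2) x cols[4,8) = 2x4
Unfold 1 (reflect across h@2): 8 holes -> [(0, 4), (1, 4), (1, 6), (1, 7), (2, 4), (2, 6), (2, 7), (3, 4)]
Unfold 2 (reflect across v@4): 16 holes -> [(0, 3), (0, 4), (1, 0), (1, 1), (1, 3), (1, 4), (1, 6), (1, 7), (2, 0), (2, 1), (2, 3), (2, 4), (2, 6), (2, 7), (3, 3), (3, 4)]
Holes: [(0, 3), (0, 4), (1, 0), (1, 1), (1, 3), (1, 4), (1, 6), (1, 7), (2, 0), (2, 1), (2, 3), (2, 4), (2, 6), (2, 7), (3, 3), (3, 4)]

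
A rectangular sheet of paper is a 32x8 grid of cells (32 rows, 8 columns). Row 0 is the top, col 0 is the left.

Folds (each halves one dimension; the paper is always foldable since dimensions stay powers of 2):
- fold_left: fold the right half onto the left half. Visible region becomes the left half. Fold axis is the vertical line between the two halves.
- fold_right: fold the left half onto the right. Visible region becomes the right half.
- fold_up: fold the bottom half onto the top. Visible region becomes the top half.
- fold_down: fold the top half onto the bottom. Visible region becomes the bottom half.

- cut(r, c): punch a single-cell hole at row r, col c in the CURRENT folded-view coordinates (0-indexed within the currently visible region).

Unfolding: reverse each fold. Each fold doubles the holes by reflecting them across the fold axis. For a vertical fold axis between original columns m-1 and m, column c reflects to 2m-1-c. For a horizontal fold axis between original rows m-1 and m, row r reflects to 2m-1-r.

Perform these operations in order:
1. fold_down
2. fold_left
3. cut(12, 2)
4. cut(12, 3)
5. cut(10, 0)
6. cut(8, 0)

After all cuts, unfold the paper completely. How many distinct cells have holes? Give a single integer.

Op 1 fold_down: fold axis h@16; visible region now rows[16,32) x cols[0,8) = 16x8
Op 2 fold_left: fold axis v@4; visible region now rows[16,32) x cols[0,4) = 16x4
Op 3 cut(12, 2): punch at orig (28,2); cuts so far [(28, 2)]; region rows[16,32) x cols[0,4) = 16x4
Op 4 cut(12, 3): punch at orig (28,3); cuts so far [(28, 2), (28, 3)]; region rows[16,32) x cols[0,4) = 16x4
Op 5 cut(10, 0): punch at orig (26,0); cuts so far [(26, 0), (28, 2), (28, 3)]; region rows[16,32) x cols[0,4) = 16x4
Op 6 cut(8, 0): punch at orig (24,0); cuts so far [(24, 0), (26, 0), (28, 2), (28, 3)]; region rows[16,32) x cols[0,4) = 16x4
Unfold 1 (reflect across v@4): 8 holes -> [(24, 0), (24, 7), (26, 0), (26, 7), (28, 2), (28, 3), (28, 4), (28, 5)]
Unfold 2 (reflect across h@16): 16 holes -> [(3, 2), (3, 3), (3, 4), (3, 5), (5, 0), (5, 7), (7, 0), (7, 7), (24, 0), (24, 7), (26, 0), (26, 7), (28, 2), (28, 3), (28, 4), (28, 5)]

Answer: 16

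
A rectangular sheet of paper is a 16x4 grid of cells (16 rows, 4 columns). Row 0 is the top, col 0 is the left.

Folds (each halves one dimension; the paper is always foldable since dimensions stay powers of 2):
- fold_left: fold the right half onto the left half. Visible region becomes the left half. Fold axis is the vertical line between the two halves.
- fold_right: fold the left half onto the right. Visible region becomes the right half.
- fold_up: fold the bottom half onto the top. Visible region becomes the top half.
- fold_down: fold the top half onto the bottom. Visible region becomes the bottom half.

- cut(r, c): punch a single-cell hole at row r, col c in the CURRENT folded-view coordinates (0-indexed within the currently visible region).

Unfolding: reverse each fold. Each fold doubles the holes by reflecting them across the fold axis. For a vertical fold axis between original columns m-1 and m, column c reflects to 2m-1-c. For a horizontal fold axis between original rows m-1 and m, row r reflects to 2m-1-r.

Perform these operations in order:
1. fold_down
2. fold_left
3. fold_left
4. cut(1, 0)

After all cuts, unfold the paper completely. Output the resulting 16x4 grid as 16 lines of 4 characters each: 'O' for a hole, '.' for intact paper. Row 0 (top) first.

Op 1 fold_down: fold axis h@8; visible region now rows[8,16) x cols[0,4) = 8x4
Op 2 fold_left: fold axis v@2; visible region now rows[8,16) x cols[0,2) = 8x2
Op 3 fold_left: fold axis v@1; visible region now rows[8,16) x cols[0,1) = 8x1
Op 4 cut(1, 0): punch at orig (9,0); cuts so far [(9, 0)]; region rows[8,16) x cols[0,1) = 8x1
Unfold 1 (reflect across v@1): 2 holes -> [(9, 0), (9, 1)]
Unfold 2 (reflect across v@2): 4 holes -> [(9, 0), (9, 1), (9, 2), (9, 3)]
Unfold 3 (reflect across h@8): 8 holes -> [(6, 0), (6, 1), (6, 2), (6, 3), (9, 0), (9, 1), (9, 2), (9, 3)]

Answer: ....
....
....
....
....
....
OOOO
....
....
OOOO
....
....
....
....
....
....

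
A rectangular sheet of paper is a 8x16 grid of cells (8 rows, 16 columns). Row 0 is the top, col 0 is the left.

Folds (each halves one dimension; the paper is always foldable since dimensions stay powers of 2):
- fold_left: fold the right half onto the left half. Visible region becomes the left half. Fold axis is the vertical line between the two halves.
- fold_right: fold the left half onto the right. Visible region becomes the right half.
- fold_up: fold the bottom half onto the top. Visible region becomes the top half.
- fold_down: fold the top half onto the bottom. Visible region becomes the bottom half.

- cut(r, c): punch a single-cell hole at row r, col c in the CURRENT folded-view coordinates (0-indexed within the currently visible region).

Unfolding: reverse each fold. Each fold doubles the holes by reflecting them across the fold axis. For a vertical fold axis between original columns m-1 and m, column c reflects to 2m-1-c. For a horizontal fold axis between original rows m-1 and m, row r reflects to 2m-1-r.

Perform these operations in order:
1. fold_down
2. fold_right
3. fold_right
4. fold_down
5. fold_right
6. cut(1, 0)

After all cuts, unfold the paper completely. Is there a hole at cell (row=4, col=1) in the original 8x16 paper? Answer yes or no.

Answer: yes

Derivation:
Op 1 fold_down: fold axis h@4; visible region now rows[4,8) x cols[0,16) = 4x16
Op 2 fold_right: fold axis v@8; visible region now rows[4,8) x cols[8,16) = 4x8
Op 3 fold_right: fold axis v@12; visible region now rows[4,8) x cols[12,16) = 4x4
Op 4 fold_down: fold axis h@6; visible region now rows[6,8) x cols[12,16) = 2x4
Op 5 fold_right: fold axis v@14; visible region now rows[6,8) x cols[14,16) = 2x2
Op 6 cut(1, 0): punch at orig (7,14); cuts so far [(7, 14)]; region rows[6,8) x cols[14,16) = 2x2
Unfold 1 (reflect across v@14): 2 holes -> [(7, 13), (7, 14)]
Unfold 2 (reflect across h@6): 4 holes -> [(4, 13), (4, 14), (7, 13), (7, 14)]
Unfold 3 (reflect across v@12): 8 holes -> [(4, 9), (4, 10), (4, 13), (4, 14), (7, 9), (7, 10), (7, 13), (7, 14)]
Unfold 4 (reflect across v@8): 16 holes -> [(4, 1), (4, 2), (4, 5), (4, 6), (4, 9), (4, 10), (4, 13), (4, 14), (7, 1), (7, 2), (7, 5), (7, 6), (7, 9), (7, 10), (7, 13), (7, 14)]
Unfold 5 (reflect across h@4): 32 holes -> [(0, 1), (0, 2), (0, 5), (0, 6), (0, 9), (0, 10), (0, 13), (0, 14), (3, 1), (3, 2), (3, 5), (3, 6), (3, 9), (3, 10), (3, 13), (3, 14), (4, 1), (4, 2), (4, 5), (4, 6), (4, 9), (4, 10), (4, 13), (4, 14), (7, 1), (7, 2), (7, 5), (7, 6), (7, 9), (7, 10), (7, 13), (7, 14)]
Holes: [(0, 1), (0, 2), (0, 5), (0, 6), (0, 9), (0, 10), (0, 13), (0, 14), (3, 1), (3, 2), (3, 5), (3, 6), (3, 9), (3, 10), (3, 13), (3, 14), (4, 1), (4, 2), (4, 5), (4, 6), (4, 9), (4, 10), (4, 13), (4, 14), (7, 1), (7, 2), (7, 5), (7, 6), (7, 9), (7, 10), (7, 13), (7, 14)]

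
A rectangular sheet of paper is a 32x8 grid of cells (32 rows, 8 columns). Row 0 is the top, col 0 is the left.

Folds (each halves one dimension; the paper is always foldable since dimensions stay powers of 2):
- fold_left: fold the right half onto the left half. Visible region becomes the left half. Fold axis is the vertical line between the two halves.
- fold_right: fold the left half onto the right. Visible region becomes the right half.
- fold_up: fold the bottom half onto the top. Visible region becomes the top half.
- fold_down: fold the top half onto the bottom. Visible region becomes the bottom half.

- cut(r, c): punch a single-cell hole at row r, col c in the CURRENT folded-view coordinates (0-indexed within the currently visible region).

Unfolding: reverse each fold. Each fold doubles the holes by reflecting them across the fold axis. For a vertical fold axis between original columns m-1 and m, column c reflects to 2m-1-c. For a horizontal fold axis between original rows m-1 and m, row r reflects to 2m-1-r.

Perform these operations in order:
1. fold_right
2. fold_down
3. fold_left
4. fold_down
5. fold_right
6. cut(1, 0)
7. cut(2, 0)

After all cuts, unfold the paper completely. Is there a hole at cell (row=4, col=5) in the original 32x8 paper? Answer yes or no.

Op 1 fold_right: fold axis v@4; visible region now rows[0,32) x cols[4,8) = 32x4
Op 2 fold_down: fold axis h@16; visible region now rows[16,32) x cols[4,8) = 16x4
Op 3 fold_left: fold axis v@6; visible region now rows[16,32) x cols[4,6) = 16x2
Op 4 fold_down: fold axis h@24; visible region now rows[24,32) x cols[4,6) = 8x2
Op 5 fold_right: fold axis v@5; visible region now rows[24,32) x cols[5,6) = 8x1
Op 6 cut(1, 0): punch at orig (25,5); cuts so far [(25, 5)]; region rows[24,32) x cols[5,6) = 8x1
Op 7 cut(2, 0): punch at orig (26,5); cuts so far [(25, 5), (26, 5)]; region rows[24,32) x cols[5,6) = 8x1
Unfold 1 (reflect across v@5): 4 holes -> [(25, 4), (25, 5), (26, 4), (26, 5)]
Unfold 2 (reflect across h@24): 8 holes -> [(21, 4), (21, 5), (22, 4), (22, 5), (25, 4), (25, 5), (26, 4), (26, 5)]
Unfold 3 (reflect across v@6): 16 holes -> [(21, 4), (21, 5), (21, 6), (21, 7), (22, 4), (22, 5), (22, 6), (22, 7), (25, 4), (25, 5), (25, 6), (25, 7), (26, 4), (26, 5), (26, 6), (26, 7)]
Unfold 4 (reflect across h@16): 32 holes -> [(5, 4), (5, 5), (5, 6), (5, 7), (6, 4), (6, 5), (6, 6), (6, 7), (9, 4), (9, 5), (9, 6), (9, 7), (10, 4), (10, 5), (10, 6), (10, 7), (21, 4), (21, 5), (21, 6), (21, 7), (22, 4), (22, 5), (22, 6), (22, 7), (25, 4), (25, 5), (25, 6), (25, 7), (26, 4), (26, 5), (26, 6), (26, 7)]
Unfold 5 (reflect across v@4): 64 holes -> [(5, 0), (5, 1), (5, 2), (5, 3), (5, 4), (5, 5), (5, 6), (5, 7), (6, 0), (6, 1), (6, 2), (6, 3), (6, 4), (6, 5), (6, 6), (6, 7), (9, 0), (9, 1), (9, 2), (9, 3), (9, 4), (9, 5), (9, 6), (9, 7), (10, 0), (10, 1), (10, 2), (10, 3), (10, 4), (10, 5), (10, 6), (10, 7), (21, 0), (21, 1), (21, 2), (21, 3), (21, 4), (21, 5), (21, 6), (21, 7), (22, 0), (22, 1), (22, 2), (22, 3), (22, 4), (22, 5), (22, 6), (22, 7), (25, 0), (25, 1), (25, 2), (25, 3), (25, 4), (25, 5), (25, 6), (25, 7), (26, 0), (26, 1), (26, 2), (26, 3), (26, 4), (26, 5), (26, 6), (26, 7)]
Holes: [(5, 0), (5, 1), (5, 2), (5, 3), (5, 4), (5, 5), (5, 6), (5, 7), (6, 0), (6, 1), (6, 2), (6, 3), (6, 4), (6, 5), (6, 6), (6, 7), (9, 0), (9, 1), (9, 2), (9, 3), (9, 4), (9, 5), (9, 6), (9, 7), (10, 0), (10, 1), (10, 2), (10, 3), (10, 4), (10, 5), (10, 6), (10, 7), (21, 0), (21, 1), (21, 2), (21, 3), (21, 4), (21, 5), (21, 6), (21, 7), (22, 0), (22, 1), (22, 2), (22, 3), (22, 4), (22, 5), (22, 6), (22, 7), (25, 0), (25, 1), (25, 2), (25, 3), (25, 4), (25, 5), (25, 6), (25, 7), (26, 0), (26, 1), (26, 2), (26, 3), (26, 4), (26, 5), (26, 6), (26, 7)]

Answer: no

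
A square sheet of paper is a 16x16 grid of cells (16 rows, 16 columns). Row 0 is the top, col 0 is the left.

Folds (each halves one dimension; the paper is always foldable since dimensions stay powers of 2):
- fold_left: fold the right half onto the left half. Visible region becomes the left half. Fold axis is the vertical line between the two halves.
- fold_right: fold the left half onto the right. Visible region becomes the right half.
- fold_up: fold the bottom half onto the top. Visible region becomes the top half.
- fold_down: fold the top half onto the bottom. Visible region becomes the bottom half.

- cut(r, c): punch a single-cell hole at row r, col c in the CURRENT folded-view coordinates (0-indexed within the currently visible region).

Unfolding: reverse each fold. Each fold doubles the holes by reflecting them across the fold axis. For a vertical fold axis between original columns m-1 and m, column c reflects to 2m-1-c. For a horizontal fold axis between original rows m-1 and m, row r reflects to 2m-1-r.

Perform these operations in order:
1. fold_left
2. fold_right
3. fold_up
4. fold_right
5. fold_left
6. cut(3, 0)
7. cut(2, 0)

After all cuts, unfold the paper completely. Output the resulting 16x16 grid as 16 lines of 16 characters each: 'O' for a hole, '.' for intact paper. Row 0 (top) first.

Answer: ................
................
OOOOOOOOOOOOOOOO
OOOOOOOOOOOOOOOO
................
................
................
................
................
................
................
................
OOOOOOOOOOOOOOOO
OOOOOOOOOOOOOOOO
................
................

Derivation:
Op 1 fold_left: fold axis v@8; visible region now rows[0,16) x cols[0,8) = 16x8
Op 2 fold_right: fold axis v@4; visible region now rows[0,16) x cols[4,8) = 16x4
Op 3 fold_up: fold axis h@8; visible region now rows[0,8) x cols[4,8) = 8x4
Op 4 fold_right: fold axis v@6; visible region now rows[0,8) x cols[6,8) = 8x2
Op 5 fold_left: fold axis v@7; visible region now rows[0,8) x cols[6,7) = 8x1
Op 6 cut(3, 0): punch at orig (3,6); cuts so far [(3, 6)]; region rows[0,8) x cols[6,7) = 8x1
Op 7 cut(2, 0): punch at orig (2,6); cuts so far [(2, 6), (3, 6)]; region rows[0,8) x cols[6,7) = 8x1
Unfold 1 (reflect across v@7): 4 holes -> [(2, 6), (2, 7), (3, 6), (3, 7)]
Unfold 2 (reflect across v@6): 8 holes -> [(2, 4), (2, 5), (2, 6), (2, 7), (3, 4), (3, 5), (3, 6), (3, 7)]
Unfold 3 (reflect across h@8): 16 holes -> [(2, 4), (2, 5), (2, 6), (2, 7), (3, 4), (3, 5), (3, 6), (3, 7), (12, 4), (12, 5), (12, 6), (12, 7), (13, 4), (13, 5), (13, 6), (13, 7)]
Unfold 4 (reflect across v@4): 32 holes -> [(2, 0), (2, 1), (2, 2), (2, 3), (2, 4), (2, 5), (2, 6), (2, 7), (3, 0), (3, 1), (3, 2), (3, 3), (3, 4), (3, 5), (3, 6), (3, 7), (12, 0), (12, 1), (12, 2), (12, 3), (12, 4), (12, 5), (12, 6), (12, 7), (13, 0), (13, 1), (13, 2), (13, 3), (13, 4), (13, 5), (13, 6), (13, 7)]
Unfold 5 (reflect across v@8): 64 holes -> [(2, 0), (2, 1), (2, 2), (2, 3), (2, 4), (2, 5), (2, 6), (2, 7), (2, 8), (2, 9), (2, 10), (2, 11), (2, 12), (2, 13), (2, 14), (2, 15), (3, 0), (3, 1), (3, 2), (3, 3), (3, 4), (3, 5), (3, 6), (3, 7), (3, 8), (3, 9), (3, 10), (3, 11), (3, 12), (3, 13), (3, 14), (3, 15), (12, 0), (12, 1), (12, 2), (12, 3), (12, 4), (12, 5), (12, 6), (12, 7), (12, 8), (12, 9), (12, 10), (12, 11), (12, 12), (12, 13), (12, 14), (12, 15), (13, 0), (13, 1), (13, 2), (13, 3), (13, 4), (13, 5), (13, 6), (13, 7), (13, 8), (13, 9), (13, 10), (13, 11), (13, 12), (13, 13), (13, 14), (13, 15)]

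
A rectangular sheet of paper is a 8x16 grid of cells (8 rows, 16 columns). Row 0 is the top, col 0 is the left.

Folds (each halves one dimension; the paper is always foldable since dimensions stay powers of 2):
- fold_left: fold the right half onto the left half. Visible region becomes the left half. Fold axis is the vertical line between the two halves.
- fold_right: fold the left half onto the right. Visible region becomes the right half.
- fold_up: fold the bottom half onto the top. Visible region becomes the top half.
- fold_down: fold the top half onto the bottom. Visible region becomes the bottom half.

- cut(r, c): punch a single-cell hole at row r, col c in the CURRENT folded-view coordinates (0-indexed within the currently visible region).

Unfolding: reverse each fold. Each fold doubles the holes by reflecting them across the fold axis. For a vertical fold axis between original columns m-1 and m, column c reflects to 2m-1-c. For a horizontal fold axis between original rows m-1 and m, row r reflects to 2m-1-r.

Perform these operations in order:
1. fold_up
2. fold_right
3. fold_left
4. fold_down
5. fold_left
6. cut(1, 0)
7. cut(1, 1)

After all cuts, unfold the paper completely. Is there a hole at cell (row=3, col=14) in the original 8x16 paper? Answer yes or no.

Op 1 fold_up: fold axis h@4; visible region now rows[0,4) x cols[0,16) = 4x16
Op 2 fold_right: fold axis v@8; visible region now rows[0,4) x cols[8,16) = 4x8
Op 3 fold_left: fold axis v@12; visible region now rows[0,4) x cols[8,12) = 4x4
Op 4 fold_down: fold axis h@2; visible region now rows[2,4) x cols[8,12) = 2x4
Op 5 fold_left: fold axis v@10; visible region now rows[2,4) x cols[8,10) = 2x2
Op 6 cut(1, 0): punch at orig (3,8); cuts so far [(3, 8)]; region rows[2,4) x cols[8,10) = 2x2
Op 7 cut(1, 1): punch at orig (3,9); cuts so far [(3, 8), (3, 9)]; region rows[2,4) x cols[8,10) = 2x2
Unfold 1 (reflect across v@10): 4 holes -> [(3, 8), (3, 9), (3, 10), (3, 11)]
Unfold 2 (reflect across h@2): 8 holes -> [(0, 8), (0, 9), (0, 10), (0, 11), (3, 8), (3, 9), (3, 10), (3, 11)]
Unfold 3 (reflect across v@12): 16 holes -> [(0, 8), (0, 9), (0, 10), (0, 11), (0, 12), (0, 13), (0, 14), (0, 15), (3, 8), (3, 9), (3, 10), (3, 11), (3, 12), (3, 13), (3, 14), (3, 15)]
Unfold 4 (reflect across v@8): 32 holes -> [(0, 0), (0, 1), (0, 2), (0, 3), (0, 4), (0, 5), (0, 6), (0, 7), (0, 8), (0, 9), (0, 10), (0, 11), (0, 12), (0, 13), (0, 14), (0, 15), (3, 0), (3, 1), (3, 2), (3, 3), (3, 4), (3, 5), (3, 6), (3, 7), (3, 8), (3, 9), (3, 10), (3, 11), (3, 12), (3, 13), (3, 14), (3, 15)]
Unfold 5 (reflect across h@4): 64 holes -> [(0, 0), (0, 1), (0, 2), (0, 3), (0, 4), (0, 5), (0, 6), (0, 7), (0, 8), (0, 9), (0, 10), (0, 11), (0, 12), (0, 13), (0, 14), (0, 15), (3, 0), (3, 1), (3, 2), (3, 3), (3, 4), (3, 5), (3, 6), (3, 7), (3, 8), (3, 9), (3, 10), (3, 11), (3, 12), (3, 13), (3, 14), (3, 15), (4, 0), (4, 1), (4, 2), (4, 3), (4, 4), (4, 5), (4, 6), (4, 7), (4, 8), (4, 9), (4, 10), (4, 11), (4, 12), (4, 13), (4, 14), (4, 15), (7, 0), (7, 1), (7, 2), (7, 3), (7, 4), (7, 5), (7, 6), (7, 7), (7, 8), (7, 9), (7, 10), (7, 11), (7, 12), (7, 13), (7, 14), (7, 15)]
Holes: [(0, 0), (0, 1), (0, 2), (0, 3), (0, 4), (0, 5), (0, 6), (0, 7), (0, 8), (0, 9), (0, 10), (0, 11), (0, 12), (0, 13), (0, 14), (0, 15), (3, 0), (3, 1), (3, 2), (3, 3), (3, 4), (3, 5), (3, 6), (3, 7), (3, 8), (3, 9), (3, 10), (3, 11), (3, 12), (3, 13), (3, 14), (3, 15), (4, 0), (4, 1), (4, 2), (4, 3), (4, 4), (4, 5), (4, 6), (4, 7), (4, 8), (4, 9), (4, 10), (4, 11), (4, 12), (4, 13), (4, 14), (4, 15), (7, 0), (7, 1), (7, 2), (7, 3), (7, 4), (7, 5), (7, 6), (7, 7), (7, 8), (7, 9), (7, 10), (7, 11), (7, 12), (7, 13), (7, 14), (7, 15)]

Answer: yes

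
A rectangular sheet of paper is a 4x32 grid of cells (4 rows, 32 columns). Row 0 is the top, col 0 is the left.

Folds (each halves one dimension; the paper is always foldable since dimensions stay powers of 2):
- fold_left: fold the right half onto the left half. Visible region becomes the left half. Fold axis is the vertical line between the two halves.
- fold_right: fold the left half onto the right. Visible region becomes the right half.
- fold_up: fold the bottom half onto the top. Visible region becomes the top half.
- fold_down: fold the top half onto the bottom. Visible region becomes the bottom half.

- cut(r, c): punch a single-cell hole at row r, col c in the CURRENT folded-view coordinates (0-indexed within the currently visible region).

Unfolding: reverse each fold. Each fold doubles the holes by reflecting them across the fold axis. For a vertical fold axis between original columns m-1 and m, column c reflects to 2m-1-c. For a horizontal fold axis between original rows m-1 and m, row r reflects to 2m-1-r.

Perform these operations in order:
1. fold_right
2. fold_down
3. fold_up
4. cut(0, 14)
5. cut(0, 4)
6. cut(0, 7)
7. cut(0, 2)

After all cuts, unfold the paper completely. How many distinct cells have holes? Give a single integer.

Answer: 32

Derivation:
Op 1 fold_right: fold axis v@16; visible region now rows[0,4) x cols[16,32) = 4x16
Op 2 fold_down: fold axis h@2; visible region now rows[2,4) x cols[16,32) = 2x16
Op 3 fold_up: fold axis h@3; visible region now rows[2,3) x cols[16,32) = 1x16
Op 4 cut(0, 14): punch at orig (2,30); cuts so far [(2, 30)]; region rows[2,3) x cols[16,32) = 1x16
Op 5 cut(0, 4): punch at orig (2,20); cuts so far [(2, 20), (2, 30)]; region rows[2,3) x cols[16,32) = 1x16
Op 6 cut(0, 7): punch at orig (2,23); cuts so far [(2, 20), (2, 23), (2, 30)]; region rows[2,3) x cols[16,32) = 1x16
Op 7 cut(0, 2): punch at orig (2,18); cuts so far [(2, 18), (2, 20), (2, 23), (2, 30)]; region rows[2,3) x cols[16,32) = 1x16
Unfold 1 (reflect across h@3): 8 holes -> [(2, 18), (2, 20), (2, 23), (2, 30), (3, 18), (3, 20), (3, 23), (3, 30)]
Unfold 2 (reflect across h@2): 16 holes -> [(0, 18), (0, 20), (0, 23), (0, 30), (1, 18), (1, 20), (1, 23), (1, 30), (2, 18), (2, 20), (2, 23), (2, 30), (3, 18), (3, 20), (3, 23), (3, 30)]
Unfold 3 (reflect across v@16): 32 holes -> [(0, 1), (0, 8), (0, 11), (0, 13), (0, 18), (0, 20), (0, 23), (0, 30), (1, 1), (1, 8), (1, 11), (1, 13), (1, 18), (1, 20), (1, 23), (1, 30), (2, 1), (2, 8), (2, 11), (2, 13), (2, 18), (2, 20), (2, 23), (2, 30), (3, 1), (3, 8), (3, 11), (3, 13), (3, 18), (3, 20), (3, 23), (3, 30)]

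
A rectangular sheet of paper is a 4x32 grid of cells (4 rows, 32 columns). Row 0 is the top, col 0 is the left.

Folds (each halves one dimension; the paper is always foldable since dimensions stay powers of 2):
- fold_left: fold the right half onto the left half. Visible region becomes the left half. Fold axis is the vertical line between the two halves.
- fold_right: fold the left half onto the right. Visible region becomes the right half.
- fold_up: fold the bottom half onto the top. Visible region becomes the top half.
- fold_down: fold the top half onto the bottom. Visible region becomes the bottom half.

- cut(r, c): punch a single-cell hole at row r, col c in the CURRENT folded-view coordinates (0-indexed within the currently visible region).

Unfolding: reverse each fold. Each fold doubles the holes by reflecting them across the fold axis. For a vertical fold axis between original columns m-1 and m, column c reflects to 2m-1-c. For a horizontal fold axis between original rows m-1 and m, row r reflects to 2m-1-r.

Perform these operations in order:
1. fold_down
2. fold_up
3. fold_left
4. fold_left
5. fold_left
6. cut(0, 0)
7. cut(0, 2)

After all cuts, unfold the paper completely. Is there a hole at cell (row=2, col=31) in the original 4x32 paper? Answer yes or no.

Answer: yes

Derivation:
Op 1 fold_down: fold axis h@2; visible region now rows[2,4) x cols[0,32) = 2x32
Op 2 fold_up: fold axis h@3; visible region now rows[2,3) x cols[0,32) = 1x32
Op 3 fold_left: fold axis v@16; visible region now rows[2,3) x cols[0,16) = 1x16
Op 4 fold_left: fold axis v@8; visible region now rows[2,3) x cols[0,8) = 1x8
Op 5 fold_left: fold axis v@4; visible region now rows[2,3) x cols[0,4) = 1x4
Op 6 cut(0, 0): punch at orig (2,0); cuts so far [(2, 0)]; region rows[2,3) x cols[0,4) = 1x4
Op 7 cut(0, 2): punch at orig (2,2); cuts so far [(2, 0), (2, 2)]; region rows[2,3) x cols[0,4) = 1x4
Unfold 1 (reflect across v@4): 4 holes -> [(2, 0), (2, 2), (2, 5), (2, 7)]
Unfold 2 (reflect across v@8): 8 holes -> [(2, 0), (2, 2), (2, 5), (2, 7), (2, 8), (2, 10), (2, 13), (2, 15)]
Unfold 3 (reflect across v@16): 16 holes -> [(2, 0), (2, 2), (2, 5), (2, 7), (2, 8), (2, 10), (2, 13), (2, 15), (2, 16), (2, 18), (2, 21), (2, 23), (2, 24), (2, 26), (2, 29), (2, 31)]
Unfold 4 (reflect across h@3): 32 holes -> [(2, 0), (2, 2), (2, 5), (2, 7), (2, 8), (2, 10), (2, 13), (2, 15), (2, 16), (2, 18), (2, 21), (2, 23), (2, 24), (2, 26), (2, 29), (2, 31), (3, 0), (3, 2), (3, 5), (3, 7), (3, 8), (3, 10), (3, 13), (3, 15), (3, 16), (3, 18), (3, 21), (3, 23), (3, 24), (3, 26), (3, 29), (3, 31)]
Unfold 5 (reflect across h@2): 64 holes -> [(0, 0), (0, 2), (0, 5), (0, 7), (0, 8), (0, 10), (0, 13), (0, 15), (0, 16), (0, 18), (0, 21), (0, 23), (0, 24), (0, 26), (0, 29), (0, 31), (1, 0), (1, 2), (1, 5), (1, 7), (1, 8), (1, 10), (1, 13), (1, 15), (1, 16), (1, 18), (1, 21), (1, 23), (1, 24), (1, 26), (1, 29), (1, 31), (2, 0), (2, 2), (2, 5), (2, 7), (2, 8), (2, 10), (2, 13), (2, 15), (2, 16), (2, 18), (2, 21), (2, 23), (2, 24), (2, 26), (2, 29), (2, 31), (3, 0), (3, 2), (3, 5), (3, 7), (3, 8), (3, 10), (3, 13), (3, 15), (3, 16), (3, 18), (3, 21), (3, 23), (3, 24), (3, 26), (3, 29), (3, 31)]
Holes: [(0, 0), (0, 2), (0, 5), (0, 7), (0, 8), (0, 10), (0, 13), (0, 15), (0, 16), (0, 18), (0, 21), (0, 23), (0, 24), (0, 26), (0, 29), (0, 31), (1, 0), (1, 2), (1, 5), (1, 7), (1, 8), (1, 10), (1, 13), (1, 15), (1, 16), (1, 18), (1, 21), (1, 23), (1, 24), (1, 26), (1, 29), (1, 31), (2, 0), (2, 2), (2, 5), (2, 7), (2, 8), (2, 10), (2, 13), (2, 15), (2, 16), (2, 18), (2, 21), (2, 23), (2, 24), (2, 26), (2, 29), (2, 31), (3, 0), (3, 2), (3, 5), (3, 7), (3, 8), (3, 10), (3, 13), (3, 15), (3, 16), (3, 18), (3, 21), (3, 23), (3, 24), (3, 26), (3, 29), (3, 31)]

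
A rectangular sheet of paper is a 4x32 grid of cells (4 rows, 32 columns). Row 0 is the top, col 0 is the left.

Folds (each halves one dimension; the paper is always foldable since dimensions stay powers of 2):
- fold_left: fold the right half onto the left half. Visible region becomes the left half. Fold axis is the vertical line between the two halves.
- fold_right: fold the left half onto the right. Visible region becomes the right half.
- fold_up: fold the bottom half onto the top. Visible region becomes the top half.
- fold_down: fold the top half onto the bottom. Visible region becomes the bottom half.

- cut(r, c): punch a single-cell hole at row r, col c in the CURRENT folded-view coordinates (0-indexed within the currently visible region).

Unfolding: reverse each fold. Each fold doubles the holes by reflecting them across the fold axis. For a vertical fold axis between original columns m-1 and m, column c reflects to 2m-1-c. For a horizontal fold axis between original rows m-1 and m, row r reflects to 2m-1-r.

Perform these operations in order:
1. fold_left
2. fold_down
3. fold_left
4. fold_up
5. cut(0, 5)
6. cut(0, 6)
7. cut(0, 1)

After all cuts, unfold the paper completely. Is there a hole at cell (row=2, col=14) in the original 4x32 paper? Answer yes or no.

Op 1 fold_left: fold axis v@16; visible region now rows[0,4) x cols[0,16) = 4x16
Op 2 fold_down: fold axis h@2; visible region now rows[2,4) x cols[0,16) = 2x16
Op 3 fold_left: fold axis v@8; visible region now rows[2,4) x cols[0,8) = 2x8
Op 4 fold_up: fold axis h@3; visible region now rows[2,3) x cols[0,8) = 1x8
Op 5 cut(0, 5): punch at orig (2,5); cuts so far [(2, 5)]; region rows[2,3) x cols[0,8) = 1x8
Op 6 cut(0, 6): punch at orig (2,6); cuts so far [(2, 5), (2, 6)]; region rows[2,3) x cols[0,8) = 1x8
Op 7 cut(0, 1): punch at orig (2,1); cuts so far [(2, 1), (2, 5), (2, 6)]; region rows[2,3) x cols[0,8) = 1x8
Unfold 1 (reflect across h@3): 6 holes -> [(2, 1), (2, 5), (2, 6), (3, 1), (3, 5), (3, 6)]
Unfold 2 (reflect across v@8): 12 holes -> [(2, 1), (2, 5), (2, 6), (2, 9), (2, 10), (2, 14), (3, 1), (3, 5), (3, 6), (3, 9), (3, 10), (3, 14)]
Unfold 3 (reflect across h@2): 24 holes -> [(0, 1), (0, 5), (0, 6), (0, 9), (0, 10), (0, 14), (1, 1), (1, 5), (1, 6), (1, 9), (1, 10), (1, 14), (2, 1), (2, 5), (2, 6), (2, 9), (2, 10), (2, 14), (3, 1), (3, 5), (3, 6), (3, 9), (3, 10), (3, 14)]
Unfold 4 (reflect across v@16): 48 holes -> [(0, 1), (0, 5), (0, 6), (0, 9), (0, 10), (0, 14), (0, 17), (0, 21), (0, 22), (0, 25), (0, 26), (0, 30), (1, 1), (1, 5), (1, 6), (1, 9), (1, 10), (1, 14), (1, 17), (1, 21), (1, 22), (1, 25), (1, 26), (1, 30), (2, 1), (2, 5), (2, 6), (2, 9), (2, 10), (2, 14), (2, 17), (2, 21), (2, 22), (2, 25), (2, 26), (2, 30), (3, 1), (3, 5), (3, 6), (3, 9), (3, 10), (3, 14), (3, 17), (3, 21), (3, 22), (3, 25), (3, 26), (3, 30)]
Holes: [(0, 1), (0, 5), (0, 6), (0, 9), (0, 10), (0, 14), (0, 17), (0, 21), (0, 22), (0, 25), (0, 26), (0, 30), (1, 1), (1, 5), (1, 6), (1, 9), (1, 10), (1, 14), (1, 17), (1, 21), (1, 22), (1, 25), (1, 26), (1, 30), (2, 1), (2, 5), (2, 6), (2, 9), (2, 10), (2, 14), (2, 17), (2, 21), (2, 22), (2, 25), (2, 26), (2, 30), (3, 1), (3, 5), (3, 6), (3, 9), (3, 10), (3, 14), (3, 17), (3, 21), (3, 22), (3, 25), (3, 26), (3, 30)]

Answer: yes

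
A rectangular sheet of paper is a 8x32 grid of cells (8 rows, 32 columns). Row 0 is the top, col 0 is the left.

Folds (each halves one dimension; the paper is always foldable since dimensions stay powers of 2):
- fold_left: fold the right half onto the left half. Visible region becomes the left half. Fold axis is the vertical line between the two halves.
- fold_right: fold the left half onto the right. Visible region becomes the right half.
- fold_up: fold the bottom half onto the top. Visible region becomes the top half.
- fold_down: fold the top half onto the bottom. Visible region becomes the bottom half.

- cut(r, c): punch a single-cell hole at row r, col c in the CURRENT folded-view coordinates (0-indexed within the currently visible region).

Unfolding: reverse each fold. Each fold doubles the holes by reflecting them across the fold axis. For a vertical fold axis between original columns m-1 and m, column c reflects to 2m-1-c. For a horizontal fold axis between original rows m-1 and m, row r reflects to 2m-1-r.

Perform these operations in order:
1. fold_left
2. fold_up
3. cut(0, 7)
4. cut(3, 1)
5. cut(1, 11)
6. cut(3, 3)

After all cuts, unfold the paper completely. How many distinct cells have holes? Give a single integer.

Answer: 16

Derivation:
Op 1 fold_left: fold axis v@16; visible region now rows[0,8) x cols[0,16) = 8x16
Op 2 fold_up: fold axis h@4; visible region now rows[0,4) x cols[0,16) = 4x16
Op 3 cut(0, 7): punch at orig (0,7); cuts so far [(0, 7)]; region rows[0,4) x cols[0,16) = 4x16
Op 4 cut(3, 1): punch at orig (3,1); cuts so far [(0, 7), (3, 1)]; region rows[0,4) x cols[0,16) = 4x16
Op 5 cut(1, 11): punch at orig (1,11); cuts so far [(0, 7), (1, 11), (3, 1)]; region rows[0,4) x cols[0,16) = 4x16
Op 6 cut(3, 3): punch at orig (3,3); cuts so far [(0, 7), (1, 11), (3, 1), (3, 3)]; region rows[0,4) x cols[0,16) = 4x16
Unfold 1 (reflect across h@4): 8 holes -> [(0, 7), (1, 11), (3, 1), (3, 3), (4, 1), (4, 3), (6, 11), (7, 7)]
Unfold 2 (reflect across v@16): 16 holes -> [(0, 7), (0, 24), (1, 11), (1, 20), (3, 1), (3, 3), (3, 28), (3, 30), (4, 1), (4, 3), (4, 28), (4, 30), (6, 11), (6, 20), (7, 7), (7, 24)]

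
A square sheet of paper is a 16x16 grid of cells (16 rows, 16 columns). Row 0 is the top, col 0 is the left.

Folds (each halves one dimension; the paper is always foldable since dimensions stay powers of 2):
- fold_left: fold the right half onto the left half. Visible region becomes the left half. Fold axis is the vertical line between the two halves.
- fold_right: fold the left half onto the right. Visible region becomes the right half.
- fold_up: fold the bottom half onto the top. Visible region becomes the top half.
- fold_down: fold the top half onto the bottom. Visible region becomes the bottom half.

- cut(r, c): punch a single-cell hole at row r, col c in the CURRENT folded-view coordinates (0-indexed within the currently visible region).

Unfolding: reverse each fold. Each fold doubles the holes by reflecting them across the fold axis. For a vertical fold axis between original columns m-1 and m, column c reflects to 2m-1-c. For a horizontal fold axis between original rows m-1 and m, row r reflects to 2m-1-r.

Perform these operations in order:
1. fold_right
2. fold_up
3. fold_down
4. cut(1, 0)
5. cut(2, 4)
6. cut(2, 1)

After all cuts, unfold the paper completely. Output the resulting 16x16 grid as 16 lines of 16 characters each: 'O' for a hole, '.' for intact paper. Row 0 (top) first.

Op 1 fold_right: fold axis v@8; visible region now rows[0,16) x cols[8,16) = 16x8
Op 2 fold_up: fold axis h@8; visible region now rows[0,8) x cols[8,16) = 8x8
Op 3 fold_down: fold axis h@4; visible region now rows[4,8) x cols[8,16) = 4x8
Op 4 cut(1, 0): punch at orig (5,8); cuts so far [(5, 8)]; region rows[4,8) x cols[8,16) = 4x8
Op 5 cut(2, 4): punch at orig (6,12); cuts so far [(5, 8), (6, 12)]; region rows[4,8) x cols[8,16) = 4x8
Op 6 cut(2, 1): punch at orig (6,9); cuts so far [(5, 8), (6, 9), (6, 12)]; region rows[4,8) x cols[8,16) = 4x8
Unfold 1 (reflect across h@4): 6 holes -> [(1, 9), (1, 12), (2, 8), (5, 8), (6, 9), (6, 12)]
Unfold 2 (reflect across h@8): 12 holes -> [(1, 9), (1, 12), (2, 8), (5, 8), (6, 9), (6, 12), (9, 9), (9, 12), (10, 8), (13, 8), (14, 9), (14, 12)]
Unfold 3 (reflect across v@8): 24 holes -> [(1, 3), (1, 6), (1, 9), (1, 12), (2, 7), (2, 8), (5, 7), (5, 8), (6, 3), (6, 6), (6, 9), (6, 12), (9, 3), (9, 6), (9, 9), (9, 12), (10, 7), (10, 8), (13, 7), (13, 8), (14, 3), (14, 6), (14, 9), (14, 12)]

Answer: ................
...O..O..O..O...
.......OO.......
................
................
.......OO.......
...O..O..O..O...
................
................
...O..O..O..O...
.......OO.......
................
................
.......OO.......
...O..O..O..O...
................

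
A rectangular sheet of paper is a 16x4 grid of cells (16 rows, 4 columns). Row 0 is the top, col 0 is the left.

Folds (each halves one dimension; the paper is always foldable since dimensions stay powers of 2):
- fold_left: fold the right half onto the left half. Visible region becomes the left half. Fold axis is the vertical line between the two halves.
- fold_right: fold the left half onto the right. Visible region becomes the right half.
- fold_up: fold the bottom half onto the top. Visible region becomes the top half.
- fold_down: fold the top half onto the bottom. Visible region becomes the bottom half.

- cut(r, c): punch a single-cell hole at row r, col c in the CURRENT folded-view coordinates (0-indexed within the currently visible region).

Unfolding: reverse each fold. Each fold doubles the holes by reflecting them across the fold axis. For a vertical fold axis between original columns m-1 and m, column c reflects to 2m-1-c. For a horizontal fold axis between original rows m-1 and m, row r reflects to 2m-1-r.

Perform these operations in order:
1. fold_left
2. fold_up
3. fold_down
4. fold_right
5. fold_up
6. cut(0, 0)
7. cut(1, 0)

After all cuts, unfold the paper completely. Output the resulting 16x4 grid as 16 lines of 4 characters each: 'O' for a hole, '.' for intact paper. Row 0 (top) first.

Answer: OOOO
OOOO
OOOO
OOOO
OOOO
OOOO
OOOO
OOOO
OOOO
OOOO
OOOO
OOOO
OOOO
OOOO
OOOO
OOOO

Derivation:
Op 1 fold_left: fold axis v@2; visible region now rows[0,16) x cols[0,2) = 16x2
Op 2 fold_up: fold axis h@8; visible region now rows[0,8) x cols[0,2) = 8x2
Op 3 fold_down: fold axis h@4; visible region now rows[4,8) x cols[0,2) = 4x2
Op 4 fold_right: fold axis v@1; visible region now rows[4,8) x cols[1,2) = 4x1
Op 5 fold_up: fold axis h@6; visible region now rows[4,6) x cols[1,2) = 2x1
Op 6 cut(0, 0): punch at orig (4,1); cuts so far [(4, 1)]; region rows[4,6) x cols[1,2) = 2x1
Op 7 cut(1, 0): punch at orig (5,1); cuts so far [(4, 1), (5, 1)]; region rows[4,6) x cols[1,2) = 2x1
Unfold 1 (reflect across h@6): 4 holes -> [(4, 1), (5, 1), (6, 1), (7, 1)]
Unfold 2 (reflect across v@1): 8 holes -> [(4, 0), (4, 1), (5, 0), (5, 1), (6, 0), (6, 1), (7, 0), (7, 1)]
Unfold 3 (reflect across h@4): 16 holes -> [(0, 0), (0, 1), (1, 0), (1, 1), (2, 0), (2, 1), (3, 0), (3, 1), (4, 0), (4, 1), (5, 0), (5, 1), (6, 0), (6, 1), (7, 0), (7, 1)]
Unfold 4 (reflect across h@8): 32 holes -> [(0, 0), (0, 1), (1, 0), (1, 1), (2, 0), (2, 1), (3, 0), (3, 1), (4, 0), (4, 1), (5, 0), (5, 1), (6, 0), (6, 1), (7, 0), (7, 1), (8, 0), (8, 1), (9, 0), (9, 1), (10, 0), (10, 1), (11, 0), (11, 1), (12, 0), (12, 1), (13, 0), (13, 1), (14, 0), (14, 1), (15, 0), (15, 1)]
Unfold 5 (reflect across v@2): 64 holes -> [(0, 0), (0, 1), (0, 2), (0, 3), (1, 0), (1, 1), (1, 2), (1, 3), (2, 0), (2, 1), (2, 2), (2, 3), (3, 0), (3, 1), (3, 2), (3, 3), (4, 0), (4, 1), (4, 2), (4, 3), (5, 0), (5, 1), (5, 2), (5, 3), (6, 0), (6, 1), (6, 2), (6, 3), (7, 0), (7, 1), (7, 2), (7, 3), (8, 0), (8, 1), (8, 2), (8, 3), (9, 0), (9, 1), (9, 2), (9, 3), (10, 0), (10, 1), (10, 2), (10, 3), (11, 0), (11, 1), (11, 2), (11, 3), (12, 0), (12, 1), (12, 2), (12, 3), (13, 0), (13, 1), (13, 2), (13, 3), (14, 0), (14, 1), (14, 2), (14, 3), (15, 0), (15, 1), (15, 2), (15, 3)]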